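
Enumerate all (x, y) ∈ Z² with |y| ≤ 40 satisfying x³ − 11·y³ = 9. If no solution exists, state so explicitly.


The equation is x³ - 11y³ = 9. For fixed y, x³ = 11·y³ + 9, so a solution requires the RHS to be a perfect cube.
Strategy: iterate y from -40 to 40, compute RHS = 11·y³ + 9, and check whether it is a (positive or negative) perfect cube.
Check small values of y:
  y = 0: RHS = 9 is not a perfect cube.
  y = 1: RHS = 20 is not a perfect cube.
  y = -1: RHS = -2 is not a perfect cube.
  y = 2: RHS = 97 is not a perfect cube.
  y = -2: RHS = -79 is not a perfect cube.
  y = 3: RHS = 306 is not a perfect cube.
  y = -3: RHS = -288 is not a perfect cube.
Continuing the search up to |y| = 40 finds no solutions either.
No (x, y) in the scanned range satisfies the equation.

No integer solutions with |y| ≤ 40.


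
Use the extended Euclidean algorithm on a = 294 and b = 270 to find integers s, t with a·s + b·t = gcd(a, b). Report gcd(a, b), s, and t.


Euclidean algorithm on (294, 270) — divide until remainder is 0:
  294 = 1 · 270 + 24
  270 = 11 · 24 + 6
  24 = 4 · 6 + 0
gcd(294, 270) = 6.
Track Bezout coefficients alongside the remainders: start with r₀ = 294 = a·1 + b·0 (s = 1, t = 0) and r₁ = 270 = a·0 + b·1 (s = 0, t = 1); each new remainder r_{k+1} = r_{k-1} − q_k·r_k inherits s_{k+1} = s_{k-1} − q_k·s_k, t_{k+1} = t_{k-1} − q_k·t_k, so r_k = a·s_k + b·t_k at every step:
  q = 1: r = 24, s = 1 − 1·0 = 1, t = 0 − 1·1 = -1  (check: 294·1 + 270·(-1) = 24)
  q = 11: r = 6, s = 0 − 11·1 = -11, t = 1 − 11·(-1) = 12  (check: 294·(-11) + 270·12 = 6)
The row with r = 6 (the gcd) gives the Bezout coefficients s = -11, t = 12.
Result: 294 · (-11) + 270 · (12) = 6.

gcd(294, 270) = 6; s = -11, t = 12 (check: 294·(-11) + 270·12 = 6).


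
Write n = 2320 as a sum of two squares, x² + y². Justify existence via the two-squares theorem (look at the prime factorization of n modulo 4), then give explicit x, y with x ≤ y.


Step 1: Factor n = 2320 = 2^4 · 5 · 29.
Step 2: Check the mod-4 condition on each prime factor: 2 = 2 (special); 5 ≡ 1 (mod 4), exponent 1; 29 ≡ 1 (mod 4), exponent 1.
All primes ≡ 3 (mod 4) appear to even exponent (or don't appear), so by the two-squares theorem n IS expressible as a sum of two squares.
Step 3: Build a representation. Group n = k² · m with k = 4 and m = 5 · 29 = 145 (a product of primes ≡ 1 (mod 4)); a representation of m scales to one of n via (k·x)² + (k·y)² = k²(x² + y²). Each prime p ≡ 1 (mod 4) is itself a sum of two squares; find a² by testing p − a² for a perfect square:
  5: 5 − 1² = 4 = 2² ⇒ 5 = 1² + 2².
  29: 29 − 1² = 28, 29 − 2² = 25 = 5² ⇒ 29 = 2² + 5².
  Combine using the Brahmagupta–Fibonacci identity (a² + b²)(c² + d²) = (ac − bd)² + (ad + bc)² = (ac + bd)² + (ad − bc)²:
  5 · 29 = 145: from (1² + 2²)(2² + 5²), take (1·2 − 2·5, 1·5 + 2·2) = (2 − 10, 5 + 4) = (-8, 9); dropping signs (only squares matter) gives (8, 9); check 8² + 9² = 64 + 81 = 145 ✓.
  Scale by k = 4: (4·8, 4·9) = (32, 36).
Step 4: Order so x ≤ y and verify: 32² + 36² = 1024 + 1296 = 2320 = n. ✓

n = 2320 = 32² + 36² (one valid representation with x ≤ y).


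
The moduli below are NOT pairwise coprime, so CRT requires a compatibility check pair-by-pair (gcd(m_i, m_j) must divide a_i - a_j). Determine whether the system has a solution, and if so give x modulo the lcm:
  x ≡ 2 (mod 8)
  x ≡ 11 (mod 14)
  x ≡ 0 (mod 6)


Moduli 8, 14, 6 are not pairwise coprime, so CRT works modulo lcm(m_i) when all pairwise compatibility conditions hold.
Pairwise compatibility: gcd(m_i, m_j) must divide a_i - a_j for every pair.
Merge one congruence at a time:
  Start: x ≡ 2 (mod 8).
  Combine with x ≡ 11 (mod 14): gcd(8, 14) = 2, and 11 - 2 = 9 is NOT divisible by 2.
    ⇒ system is inconsistent (no integer solution).

No solution (the system is inconsistent).


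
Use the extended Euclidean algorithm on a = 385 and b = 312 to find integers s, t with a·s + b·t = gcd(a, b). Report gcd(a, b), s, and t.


Euclidean algorithm on (385, 312) — divide until remainder is 0:
  385 = 1 · 312 + 73
  312 = 4 · 73 + 20
  73 = 3 · 20 + 13
  20 = 1 · 13 + 7
  13 = 1 · 7 + 6
  7 = 1 · 6 + 1
  6 = 6 · 1 + 0
gcd(385, 312) = 1.
Track Bezout coefficients alongside the remainders: start with r₀ = 385 = a·1 + b·0 (s = 1, t = 0) and r₁ = 312 = a·0 + b·1 (s = 0, t = 1); each new remainder r_{k+1} = r_{k-1} − q_k·r_k inherits s_{k+1} = s_{k-1} − q_k·s_k, t_{k+1} = t_{k-1} − q_k·t_k, so r_k = a·s_k + b·t_k at every step:
  q = 1: r = 73, s = 1 − 1·0 = 1, t = 0 − 1·1 = -1  (check: 385·1 + 312·(-1) = 73)
  q = 4: r = 20, s = 0 − 4·1 = -4, t = 1 − 4·(-1) = 5  (check: 385·(-4) + 312·5 = 20)
  q = 3: r = 13, s = 1 − 3·(-4) = 13, t = -1 − 3·5 = -16  (check: 385·13 + 312·(-16) = 13)
  q = 1: r = 7, s = -4 − 1·13 = -17, t = 5 − 1·(-16) = 21  (check: 385·(-17) + 312·21 = 7)
  q = 1: r = 6, s = 13 − 1·(-17) = 30, t = -16 − 1·21 = -37  (check: 385·30 + 312·(-37) = 6)
  q = 1: r = 1, s = -17 − 1·30 = -47, t = 21 − 1·(-37) = 58  (check: 385·(-47) + 312·58 = 1)
The row with r = 1 (the gcd) gives the Bezout coefficients s = -47, t = 58.
Result: 385 · (-47) + 312 · (58) = 1.

gcd(385, 312) = 1; s = -47, t = 58 (check: 385·(-47) + 312·58 = 1).


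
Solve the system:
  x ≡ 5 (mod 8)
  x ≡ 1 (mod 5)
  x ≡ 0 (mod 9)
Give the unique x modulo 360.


Moduli 8, 5, 9 are pairwise coprime; by CRT there is a unique solution modulo M = 8 · 5 · 9 = 360.
Solve pairwise, accumulating the modulus:
  Start with x ≡ 5 (mod 8).
  Combine with x ≡ 1 (mod 5): since gcd(8, 5) = 1, we get a unique residue mod 40.
    Write x = 5 + 8·t and substitute into x ≡ 1 (mod 5): 8·t ≡ 1 − 5 = -4 (mod 5).
    Reduce coefficients mod 5: 3·t ≡ 1 (mod 5).
    The inverse of 3 mod 5 is 2 (since 3·2 = 6 = 1·5 + 1), so t ≡ 2·1 = 2 ≡ 2 (mod 5).
    Then x = 5 + 8·2 = 21, valid modulo lcm(8, 5) = 40: x ≡ 21 (mod 40).
  Combine with x ≡ 0 (mod 9): since gcd(40, 9) = 1, we get a unique residue mod 360.
    Write x = 21 + 40·t and substitute into x ≡ 0 (mod 9): 40·t ≡ 0 − 21 = -21 (mod 9).
    Reduce coefficients mod 9: 4·t ≡ 6 (mod 9).
    The inverse of 4 mod 9 is 7 (since 4·7 = 28 = 3·9 + 1), so t ≡ 7·6 = 42 ≡ 6 (mod 9).
    Then x = 21 + 40·6 = 261, valid modulo lcm(40, 9) = 360: x ≡ 261 (mod 360).
Verify: 261 mod 8 = 5 ✓, 261 mod 5 = 1 ✓, 261 mod 9 = 0 ✓.

x ≡ 261 (mod 360).


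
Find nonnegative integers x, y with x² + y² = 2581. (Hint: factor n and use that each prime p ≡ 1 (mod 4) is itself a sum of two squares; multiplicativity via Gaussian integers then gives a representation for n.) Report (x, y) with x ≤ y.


Step 1: Factor n = 2581 = 29 · 89.
Step 2: Check the mod-4 condition on each prime factor: 29 ≡ 1 (mod 4), exponent 1; 89 ≡ 1 (mod 4), exponent 1.
All primes ≡ 3 (mod 4) appear to even exponent (or don't appear), so by the two-squares theorem n IS expressible as a sum of two squares.
Step 3: Build a representation. Here n = 29 · 89 is a product of primes ≡ 1 (mod 4). Each prime p ≡ 1 (mod 4) is itself a sum of two squares; find a² by testing p − a² for a perfect square:
  29: 29 − 1² = 28, 29 − 2² = 25 = 5² ⇒ 29 = 2² + 5².
  89: 89 − 1² = 88, 89 − 2² = 85, 89 − 3² = 80, 89 − 4² = 73, 89 − 5² = 64 = 8² ⇒ 89 = 5² + 8².
  Combine using the Brahmagupta–Fibonacci identity (a² + b²)(c² + d²) = (ac − bd)² + (ad + bc)² = (ac + bd)² + (ad − bc)²:
  29 · 89 = 2581: from (2² + 5²)(5² + 8²), take (2·5 − 5·8, 2·8 + 5·5) = (10 − 40, 16 + 25) = (-30, 41); dropping signs (only squares matter) gives (30, 41); check 30² + 41² = 900 + 1681 = 2581 ✓.
Step 4: Order so x ≤ y and verify: 30² + 41² = 900 + 1681 = 2581 = n. ✓

n = 2581 = 30² + 41² (one valid representation with x ≤ y).


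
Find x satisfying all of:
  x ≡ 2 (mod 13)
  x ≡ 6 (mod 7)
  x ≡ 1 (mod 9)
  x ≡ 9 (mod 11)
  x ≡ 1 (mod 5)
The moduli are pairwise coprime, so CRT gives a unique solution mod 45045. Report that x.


Product of moduli M = 13 · 7 · 9 · 11 · 5 = 45045.
Merge one congruence at a time:
  Start: x ≡ 2 (mod 13).
  Combine with x ≡ 6 (mod 7); new modulus lcm = 91.
    Write x = 2 + 13·t and substitute into x ≡ 6 (mod 7): 13·t ≡ 6 − 2 = 4 (mod 7).
    Reduce coefficients mod 7: 6·t ≡ 4 (mod 7).
    The inverse of 6 mod 7 is 6 (since 6·6 = 36 = 5·7 + 1), so t ≡ 6·4 = 24 ≡ 3 (mod 7).
    Then x = 2 + 13·3 = 41, valid modulo lcm(13, 7) = 91: x ≡ 41 (mod 91).
  Combine with x ≡ 1 (mod 9); new modulus lcm = 819.
    Write x = 41 + 91·t and substitute into x ≡ 1 (mod 9): 91·t ≡ 1 − 41 = -40 (mod 9).
    Reduce coefficients mod 9: 1·t ≡ 5 (mod 9).
    So t ≡ 5 (mod 9).
    Then x = 41 + 91·5 = 496, valid modulo lcm(91, 9) = 819: x ≡ 496 (mod 819).
  Combine with x ≡ 9 (mod 11); new modulus lcm = 9009.
    Write x = 496 + 819·t and substitute into x ≡ 9 (mod 11): 819·t ≡ 9 − 496 = -487 (mod 11).
    Reduce coefficients mod 11: 5·t ≡ 8 (mod 11).
    The inverse of 5 mod 11 is 9 (since 5·9 = 45 = 4·11 + 1), so t ≡ 9·8 = 72 ≡ 6 (mod 11).
    Then x = 496 + 819·6 = 5410, valid modulo lcm(819, 11) = 9009: x ≡ 5410 (mod 9009).
  Combine with x ≡ 1 (mod 5); new modulus lcm = 45045.
    Write x = 5410 + 9009·t and substitute into x ≡ 1 (mod 5): 9009·t ≡ 1 − 5410 = -5409 (mod 5).
    Reduce coefficients mod 5: 4·t ≡ 1 (mod 5).
    The inverse of 4 mod 5 is 4 (since 4·4 = 16 = 3·5 + 1), so t ≡ 4·1 = 4 ≡ 4 (mod 5).
    Then x = 5410 + 9009·4 = 41446, valid modulo lcm(9009, 5) = 45045: x ≡ 41446 (mod 45045).
Verify against each original: 41446 mod 13 = 2, 41446 mod 7 = 6, 41446 mod 9 = 1, 41446 mod 11 = 9, 41446 mod 5 = 1.

x ≡ 41446 (mod 45045).


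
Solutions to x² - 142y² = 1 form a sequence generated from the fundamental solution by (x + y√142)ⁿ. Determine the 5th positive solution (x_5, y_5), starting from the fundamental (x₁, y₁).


Step 1: Find the fundamental solution (x₁, y₁) of x² - 142y² = 1.
  Expand √142 as a continued fraction. a₀ = ⌊√142⌋ = 11; iterate m_{k+1} = d_k·a_k − m_k, d_{k+1} = (142 − m_{k+1}²)/d_k, a_{k+1} = ⌊(a₀ + m_{k+1})/d_{k+1}⌋ (starting m₀ = 0, d₀ = 1), with convergents p_k = a_k·p_{k-1} + p_{k-2}, q_k = a_k·q_{k-1} + q_{k-2} (p₋₁ = 1, q₋₁ = 0):
  k = 0: a₀ = 11; p₀/q₀ = 11/1; p₀² − 142·q₀² = 121 − 142 = -21.
  k = 1: m = 11, d = 21, a = ⌊(11 + 11)/21⌋ = 1; p/q = (1·11 + 1)/(1·1 + 0) = 12/1; p² − 142·q² = 144 − 142 = 2.
  k = 2: m = 10, d = 2, a = ⌊(11 + 10)/2⌋ = 10; p/q = (10·12 + 11)/(10·1 + 1) = 131/11; p² − 142·q² = 17161 − 17182 = -21.
  k = 3: m = 10, d = 21, a = ⌊(11 + 10)/21⌋ = 1; p/q = (1·131 + 12)/(1·11 + 1) = 143/12; p² − 142·q² = 20449 − 20448 = 1.
  The first convergent with p² − 142·q² = 1 gives the fundamental solution (x₁, y₁) = (143, 12).
Step 2: Apply the recurrence (x_{n+1}, y_{n+1}) = (x₁x_n + 142y₁y_n, x₁y_n + y₁x_n) repeatedly.
  From (x_1, y_1) = (143, 12): x_2 = 143·143 + 142·12·12 = 40897; y_2 = 143·12 + 12·143 = 3432.
  From (x_2, y_2) = (40897, 3432): x_3 = 143·40897 + 142·12·3432 = 11696399; y_3 = 143·3432 + 12·40897 = 981540.
  From (x_3, y_3) = (11696399, 981540): x_4 = 143·11696399 + 142·12·981540 = 3345129217; y_4 = 143·981540 + 12·11696399 = 280717008.
  From (x_4, y_4) = (3345129217, 280717008): x_5 = 143·3345129217 + 142·12·280717008 = 956695259663; y_5 = 143·280717008 + 12·3345129217 = 80284082748.
Step 3: Verify x_5² - 142·y_5² = 915265819861654994873569 - 915265819861654994873568 = 1 (should be 1). ✓

(x_1, y_1) = (143, 12); (x_5, y_5) = (956695259663, 80284082748).


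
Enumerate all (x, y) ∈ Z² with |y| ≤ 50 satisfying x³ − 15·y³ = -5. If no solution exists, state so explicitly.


The equation is x³ - 15y³ = -5. For fixed y, x³ = 15·y³ − 5, so a solution requires the RHS to be a perfect cube.
Strategy: iterate y from -50 to 50, compute RHS = 15·y³ − 5, and check whether it is a (positive or negative) perfect cube.
Check small values of y:
  y = 0: RHS = -5 is not a perfect cube.
  y = 1: RHS = 10 is not a perfect cube.
  y = -1: RHS = -20 is not a perfect cube.
  y = 2: RHS = 115 is not a perfect cube.
  y = -2: RHS = -125 = (-5)³ ⇒ x = -5 works.
  y = 3: RHS = 400 is not a perfect cube.
  y = -3: RHS = -410 is not a perfect cube.
Continuing the search up to |y| = 50 finds no further solutions beyond those listed.
Collected solutions: (-5, -2).

Solutions (with |y| ≤ 50): (-5, -2).


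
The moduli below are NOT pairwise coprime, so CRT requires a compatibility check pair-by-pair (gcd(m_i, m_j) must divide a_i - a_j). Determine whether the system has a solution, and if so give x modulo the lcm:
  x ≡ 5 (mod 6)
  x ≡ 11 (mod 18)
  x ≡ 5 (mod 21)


Moduli 6, 18, 21 are not pairwise coprime, so CRT works modulo lcm(m_i) when all pairwise compatibility conditions hold.
Pairwise compatibility: gcd(m_i, m_j) must divide a_i - a_j for every pair.
Merge one congruence at a time:
  Start: x ≡ 5 (mod 6).
  Combine with x ≡ 11 (mod 18): gcd(6, 18) = 6; 11 - 5 = 6, which IS divisible by 6, so compatible.
    Write x = 5 + 6·t and substitute into x ≡ 11 (mod 18): 6·t ≡ 11 − 5 = 6 (mod 18).
    Divide the congruence (and modulus) by g = 6: 1·t ≡ 1 (mod 3).
    So t ≡ 1 (mod 3).
    Then x = 5 + 6·1 = 11, valid modulo lcm(6, 18) = 18: x ≡ 11 (mod 18).
  Combine with x ≡ 5 (mod 21): gcd(18, 21) = 3; 5 - 11 = -6, which IS divisible by 3, so compatible.
    Write x = 11 + 18·t and substitute into x ≡ 5 (mod 21): 18·t ≡ 5 − 11 = -6 (mod 21).
    Divide the congruence (and modulus) by g = 3: 6·t ≡ -2 (mod 7).
    Reduce coefficients mod 7: 6·t ≡ 5 (mod 7).
    The inverse of 6 mod 7 is 6 (since 6·6 = 36 = 5·7 + 1), so t ≡ 6·5 = 30 ≡ 2 (mod 7).
    Then x = 11 + 18·2 = 47, valid modulo lcm(18, 21) = 126: x ≡ 47 (mod 126).
Verify: 47 mod 6 = 5, 47 mod 18 = 11, 47 mod 21 = 5.

x ≡ 47 (mod 126).


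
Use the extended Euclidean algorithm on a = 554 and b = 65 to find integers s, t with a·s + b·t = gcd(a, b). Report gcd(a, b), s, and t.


Euclidean algorithm on (554, 65) — divide until remainder is 0:
  554 = 8 · 65 + 34
  65 = 1 · 34 + 31
  34 = 1 · 31 + 3
  31 = 10 · 3 + 1
  3 = 3 · 1 + 0
gcd(554, 65) = 1.
Track Bezout coefficients alongside the remainders: start with r₀ = 554 = a·1 + b·0 (s = 1, t = 0) and r₁ = 65 = a·0 + b·1 (s = 0, t = 1); each new remainder r_{k+1} = r_{k-1} − q_k·r_k inherits s_{k+1} = s_{k-1} − q_k·s_k, t_{k+1} = t_{k-1} − q_k·t_k, so r_k = a·s_k + b·t_k at every step:
  q = 8: r = 34, s = 1 − 8·0 = 1, t = 0 − 8·1 = -8  (check: 554·1 + 65·(-8) = 34)
  q = 1: r = 31, s = 0 − 1·1 = -1, t = 1 − 1·(-8) = 9  (check: 554·(-1) + 65·9 = 31)
  q = 1: r = 3, s = 1 − 1·(-1) = 2, t = -8 − 1·9 = -17  (check: 554·2 + 65·(-17) = 3)
  q = 10: r = 1, s = -1 − 10·2 = -21, t = 9 − 10·(-17) = 179  (check: 554·(-21) + 65·179 = 1)
The row with r = 1 (the gcd) gives the Bezout coefficients s = -21, t = 179.
Result: 554 · (-21) + 65 · (179) = 1.

gcd(554, 65) = 1; s = -21, t = 179 (check: 554·(-21) + 65·179 = 1).


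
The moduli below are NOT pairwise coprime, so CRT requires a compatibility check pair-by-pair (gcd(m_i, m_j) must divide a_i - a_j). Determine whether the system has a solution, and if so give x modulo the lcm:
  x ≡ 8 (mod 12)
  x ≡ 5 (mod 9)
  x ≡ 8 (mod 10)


Moduli 12, 9, 10 are not pairwise coprime, so CRT works modulo lcm(m_i) when all pairwise compatibility conditions hold.
Pairwise compatibility: gcd(m_i, m_j) must divide a_i - a_j for every pair.
Merge one congruence at a time:
  Start: x ≡ 8 (mod 12).
  Combine with x ≡ 5 (mod 9): gcd(12, 9) = 3; 5 - 8 = -3, which IS divisible by 3, so compatible.
    Write x = 8 + 12·t and substitute into x ≡ 5 (mod 9): 12·t ≡ 5 − 8 = -3 (mod 9).
    Divide the congruence (and modulus) by g = 3: 4·t ≡ -1 (mod 3).
    Reduce coefficients mod 3: 1·t ≡ 2 (mod 3).
    So t ≡ 2 (mod 3).
    Then x = 8 + 12·2 = 32, valid modulo lcm(12, 9) = 36: x ≡ 32 (mod 36).
  Combine with x ≡ 8 (mod 10): gcd(36, 10) = 2; 8 - 32 = -24, which IS divisible by 2, so compatible.
    Write x = 32 + 36·t and substitute into x ≡ 8 (mod 10): 36·t ≡ 8 − 32 = -24 (mod 10).
    Divide the congruence (and modulus) by g = 2: 18·t ≡ -12 (mod 5).
    Reduce coefficients mod 5: 3·t ≡ 3 (mod 5).
    The inverse of 3 mod 5 is 2 (since 3·2 = 6 = 1·5 + 1), so t ≡ 2·3 = 6 ≡ 1 (mod 5).
    Then x = 32 + 36·1 = 68, valid modulo lcm(36, 10) = 180: x ≡ 68 (mod 180).
Verify: 68 mod 12 = 8, 68 mod 9 = 5, 68 mod 10 = 8.

x ≡ 68 (mod 180).


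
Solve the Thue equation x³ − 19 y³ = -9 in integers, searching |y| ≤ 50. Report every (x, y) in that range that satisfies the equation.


The equation is x³ - 19y³ = -9. For fixed y, x³ = 19·y³ − 9, so a solution requires the RHS to be a perfect cube.
Strategy: iterate y from -50 to 50, compute RHS = 19·y³ − 9, and check whether it is a (positive or negative) perfect cube.
Check small values of y:
  y = 0: RHS = -9 is not a perfect cube.
  y = 1: RHS = 10 is not a perfect cube.
  y = -1: RHS = -28 is not a perfect cube.
  y = 2: RHS = 143 is not a perfect cube.
  y = -2: RHS = -161 is not a perfect cube.
  y = 3: RHS = 504 is not a perfect cube.
  y = -3: RHS = -522 is not a perfect cube.
Continuing the search up to |y| = 50 finds no solutions either.
No (x, y) in the scanned range satisfies the equation.

No integer solutions with |y| ≤ 50.


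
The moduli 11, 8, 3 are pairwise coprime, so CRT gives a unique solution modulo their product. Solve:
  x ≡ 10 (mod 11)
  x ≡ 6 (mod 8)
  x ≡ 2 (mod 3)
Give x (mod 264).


Moduli 11, 8, 3 are pairwise coprime; by CRT there is a unique solution modulo M = 11 · 8 · 3 = 264.
Solve pairwise, accumulating the modulus:
  Start with x ≡ 10 (mod 11).
  Combine with x ≡ 6 (mod 8): since gcd(11, 8) = 1, we get a unique residue mod 88.
    Write x = 10 + 11·t and substitute into x ≡ 6 (mod 8): 11·t ≡ 6 − 10 = -4 (mod 8).
    Reduce coefficients mod 8: 3·t ≡ 4 (mod 8).
    The inverse of 3 mod 8 is 3 (since 3·3 = 9 = 1·8 + 1), so t ≡ 3·4 = 12 ≡ 4 (mod 8).
    Then x = 10 + 11·4 = 54, valid modulo lcm(11, 8) = 88: x ≡ 54 (mod 88).
  Combine with x ≡ 2 (mod 3): since gcd(88, 3) = 1, we get a unique residue mod 264.
    Write x = 54 + 88·t and substitute into x ≡ 2 (mod 3): 88·t ≡ 2 − 54 = -52 (mod 3).
    Reduce coefficients mod 3: 1·t ≡ 2 (mod 3).
    So t ≡ 2 (mod 3).
    Then x = 54 + 88·2 = 230, valid modulo lcm(88, 3) = 264: x ≡ 230 (mod 264).
Verify: 230 mod 11 = 10 ✓, 230 mod 8 = 6 ✓, 230 mod 3 = 2 ✓.

x ≡ 230 (mod 264).


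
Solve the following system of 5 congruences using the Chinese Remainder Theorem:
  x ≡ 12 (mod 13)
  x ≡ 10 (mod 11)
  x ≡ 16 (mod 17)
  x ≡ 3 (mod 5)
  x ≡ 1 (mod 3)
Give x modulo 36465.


Product of moduli M = 13 · 11 · 17 · 5 · 3 = 36465.
Merge one congruence at a time:
  Start: x ≡ 12 (mod 13).
  Combine with x ≡ 10 (mod 11); new modulus lcm = 143.
    Write x = 12 + 13·t and substitute into x ≡ 10 (mod 11): 13·t ≡ 10 − 12 = -2 (mod 11).
    Reduce coefficients mod 11: 2·t ≡ 9 (mod 11).
    The inverse of 2 mod 11 is 6 (since 2·6 = 12 = 1·11 + 1), so t ≡ 6·9 = 54 ≡ 10 (mod 11).
    Then x = 12 + 13·10 = 142, valid modulo lcm(13, 11) = 143: x ≡ 142 (mod 143).
  Combine with x ≡ 16 (mod 17); new modulus lcm = 2431.
    Write x = 142 + 143·t and substitute into x ≡ 16 (mod 17): 143·t ≡ 16 − 142 = -126 (mod 17).
    Reduce coefficients mod 17: 7·t ≡ 10 (mod 17).
    The inverse of 7 mod 17 is 5 (since 7·5 = 35 = 2·17 + 1), so t ≡ 5·10 = 50 ≡ 16 (mod 17).
    Then x = 142 + 143·16 = 2430, valid modulo lcm(143, 17) = 2431: x ≡ 2430 (mod 2431).
  Combine with x ≡ 3 (mod 5); new modulus lcm = 12155.
    Write x = 2430 + 2431·t and substitute into x ≡ 3 (mod 5): 2431·t ≡ 3 − 2430 = -2427 (mod 5).
    Reduce coefficients mod 5: 1·t ≡ 3 (mod 5).
    So t ≡ 3 (mod 5).
    Then x = 2430 + 2431·3 = 9723, valid modulo lcm(2431, 5) = 12155: x ≡ 9723 (mod 12155).
  Combine with x ≡ 1 (mod 3); new modulus lcm = 36465.
    Write x = 9723 + 12155·t and substitute into x ≡ 1 (mod 3): 12155·t ≡ 1 − 9723 = -9722 (mod 3).
    Reduce coefficients mod 3: 2·t ≡ 1 (mod 3).
    The inverse of 2 mod 3 is 2 (since 2·2 = 4 = 1·3 + 1), so t ≡ 2·1 = 2 ≡ 2 (mod 3).
    Then x = 9723 + 12155·2 = 34033, valid modulo lcm(12155, 3) = 36465: x ≡ 34033 (mod 36465).
Verify against each original: 34033 mod 13 = 12, 34033 mod 11 = 10, 34033 mod 17 = 16, 34033 mod 5 = 3, 34033 mod 3 = 1.

x ≡ 34033 (mod 36465).


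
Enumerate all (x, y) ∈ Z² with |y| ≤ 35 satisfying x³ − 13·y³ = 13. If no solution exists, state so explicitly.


The equation is x³ - 13y³ = 13. For fixed y, x³ = 13·y³ + 13, so a solution requires the RHS to be a perfect cube.
Strategy: iterate y from -35 to 35, compute RHS = 13·y³ + 13, and check whether it is a (positive or negative) perfect cube.
Check small values of y:
  y = 0: RHS = 13 is not a perfect cube.
  y = 1: RHS = 26 is not a perfect cube.
  y = -1: RHS = 0 = (0)³ ⇒ x = 0 works.
  y = 2: RHS = 117 is not a perfect cube.
  y = -2: RHS = -91 is not a perfect cube.
  y = 3: RHS = 364 is not a perfect cube.
  y = -3: RHS = -338 is not a perfect cube.
Continuing the search up to |y| = 35 finds no further solutions beyond those listed.
Collected solutions: (0, -1).

Solutions (with |y| ≤ 35): (0, -1).


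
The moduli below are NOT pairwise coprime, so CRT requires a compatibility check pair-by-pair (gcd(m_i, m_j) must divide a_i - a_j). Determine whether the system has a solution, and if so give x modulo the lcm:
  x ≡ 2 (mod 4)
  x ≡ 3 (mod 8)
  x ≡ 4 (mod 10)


Moduli 4, 8, 10 are not pairwise coprime, so CRT works modulo lcm(m_i) when all pairwise compatibility conditions hold.
Pairwise compatibility: gcd(m_i, m_j) must divide a_i - a_j for every pair.
Merge one congruence at a time:
  Start: x ≡ 2 (mod 4).
  Combine with x ≡ 3 (mod 8): gcd(4, 8) = 4, and 3 - 2 = 1 is NOT divisible by 4.
    ⇒ system is inconsistent (no integer solution).

No solution (the system is inconsistent).


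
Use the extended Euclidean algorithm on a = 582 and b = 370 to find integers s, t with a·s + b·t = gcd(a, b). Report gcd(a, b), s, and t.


Euclidean algorithm on (582, 370) — divide until remainder is 0:
  582 = 1 · 370 + 212
  370 = 1 · 212 + 158
  212 = 1 · 158 + 54
  158 = 2 · 54 + 50
  54 = 1 · 50 + 4
  50 = 12 · 4 + 2
  4 = 2 · 2 + 0
gcd(582, 370) = 2.
Track Bezout coefficients alongside the remainders: start with r₀ = 582 = a·1 + b·0 (s = 1, t = 0) and r₁ = 370 = a·0 + b·1 (s = 0, t = 1); each new remainder r_{k+1} = r_{k-1} − q_k·r_k inherits s_{k+1} = s_{k-1} − q_k·s_k, t_{k+1} = t_{k-1} − q_k·t_k, so r_k = a·s_k + b·t_k at every step:
  q = 1: r = 212, s = 1 − 1·0 = 1, t = 0 − 1·1 = -1  (check: 582·1 + 370·(-1) = 212)
  q = 1: r = 158, s = 0 − 1·1 = -1, t = 1 − 1·(-1) = 2  (check: 582·(-1) + 370·2 = 158)
  q = 1: r = 54, s = 1 − 1·(-1) = 2, t = -1 − 1·2 = -3  (check: 582·2 + 370·(-3) = 54)
  q = 2: r = 50, s = -1 − 2·2 = -5, t = 2 − 2·(-3) = 8  (check: 582·(-5) + 370·8 = 50)
  q = 1: r = 4, s = 2 − 1·(-5) = 7, t = -3 − 1·8 = -11  (check: 582·7 + 370·(-11) = 4)
  q = 12: r = 2, s = -5 − 12·7 = -89, t = 8 − 12·(-11) = 140  (check: 582·(-89) + 370·140 = 2)
The row with r = 2 (the gcd) gives the Bezout coefficients s = -89, t = 140.
Result: 582 · (-89) + 370 · (140) = 2.

gcd(582, 370) = 2; s = -89, t = 140 (check: 582·(-89) + 370·140 = 2).


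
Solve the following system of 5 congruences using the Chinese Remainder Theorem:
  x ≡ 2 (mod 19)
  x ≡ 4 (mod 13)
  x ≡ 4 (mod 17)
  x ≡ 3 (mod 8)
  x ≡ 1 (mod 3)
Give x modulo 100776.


Product of moduli M = 19 · 13 · 17 · 8 · 3 = 100776.
Merge one congruence at a time:
  Start: x ≡ 2 (mod 19).
  Combine with x ≡ 4 (mod 13); new modulus lcm = 247.
    Write x = 2 + 19·t and substitute into x ≡ 4 (mod 13): 19·t ≡ 4 − 2 = 2 (mod 13).
    Reduce coefficients mod 13: 6·t ≡ 2 (mod 13).
    The inverse of 6 mod 13 is 11 (since 6·11 = 66 = 5·13 + 1), so t ≡ 11·2 = 22 ≡ 9 (mod 13).
    Then x = 2 + 19·9 = 173, valid modulo lcm(19, 13) = 247: x ≡ 173 (mod 247).
  Combine with x ≡ 4 (mod 17); new modulus lcm = 4199.
    Write x = 173 + 247·t and substitute into x ≡ 4 (mod 17): 247·t ≡ 4 − 173 = -169 (mod 17).
    Reduce coefficients mod 17: 9·t ≡ 1 (mod 17).
    The inverse of 9 mod 17 is 2 (since 9·2 = 18 = 1·17 + 1), so t ≡ 2·1 = 2 ≡ 2 (mod 17).
    Then x = 173 + 247·2 = 667, valid modulo lcm(247, 17) = 4199: x ≡ 667 (mod 4199).
  Combine with x ≡ 3 (mod 8); new modulus lcm = 33592.
    Write x = 667 + 4199·t and substitute into x ≡ 3 (mod 8): 4199·t ≡ 3 − 667 = -664 (mod 8).
    Reduce coefficients mod 8: 7·t ≡ 0 (mod 8).
    The inverse of 7 mod 8 is 7 (since 7·7 = 49 = 6·8 + 1), so t ≡ 7·0 = 0 ≡ 0 (mod 8).
    Then x = 667 + 4199·0 = 667, valid modulo lcm(4199, 8) = 33592: x ≡ 667 (mod 33592).
  Combine with x ≡ 1 (mod 3); new modulus lcm = 100776.
    Write x = 667 + 33592·t and substitute into x ≡ 1 (mod 3): 33592·t ≡ 1 − 667 = -666 (mod 3).
    Reduce coefficients mod 3: 1·t ≡ 0 (mod 3).
    So t ≡ 0 (mod 3).
    Then x = 667 + 33592·0 = 667, valid modulo lcm(33592, 3) = 100776: x ≡ 667 (mod 100776).
Verify against each original: 667 mod 19 = 2, 667 mod 13 = 4, 667 mod 17 = 4, 667 mod 8 = 3, 667 mod 3 = 1.

x ≡ 667 (mod 100776).


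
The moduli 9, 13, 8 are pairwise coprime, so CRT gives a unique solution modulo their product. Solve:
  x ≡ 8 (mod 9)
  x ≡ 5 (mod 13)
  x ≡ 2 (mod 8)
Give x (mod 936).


Moduli 9, 13, 8 are pairwise coprime; by CRT there is a unique solution modulo M = 9 · 13 · 8 = 936.
Solve pairwise, accumulating the modulus:
  Start with x ≡ 8 (mod 9).
  Combine with x ≡ 5 (mod 13): since gcd(9, 13) = 1, we get a unique residue mod 117.
    Write x = 8 + 9·t and substitute into x ≡ 5 (mod 13): 9·t ≡ 5 − 8 = -3 (mod 13).
    Reduce coefficients mod 13: 9·t ≡ 10 (mod 13).
    The inverse of 9 mod 13 is 3 (since 9·3 = 27 = 2·13 + 1), so t ≡ 3·10 = 30 ≡ 4 (mod 13).
    Then x = 8 + 9·4 = 44, valid modulo lcm(9, 13) = 117: x ≡ 44 (mod 117).
  Combine with x ≡ 2 (mod 8): since gcd(117, 8) = 1, we get a unique residue mod 936.
    Write x = 44 + 117·t and substitute into x ≡ 2 (mod 8): 117·t ≡ 2 − 44 = -42 (mod 8).
    Reduce coefficients mod 8: 5·t ≡ 6 (mod 8).
    The inverse of 5 mod 8 is 5 (since 5·5 = 25 = 3·8 + 1), so t ≡ 5·6 = 30 ≡ 6 (mod 8).
    Then x = 44 + 117·6 = 746, valid modulo lcm(117, 8) = 936: x ≡ 746 (mod 936).
Verify: 746 mod 9 = 8 ✓, 746 mod 13 = 5 ✓, 746 mod 8 = 2 ✓.

x ≡ 746 (mod 936).


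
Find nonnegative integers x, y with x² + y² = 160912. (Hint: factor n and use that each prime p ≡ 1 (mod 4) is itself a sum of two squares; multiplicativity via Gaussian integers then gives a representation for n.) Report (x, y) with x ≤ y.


Step 1: Factor n = 160912 = 2^4 · 89 · 113.
Step 2: Check the mod-4 condition on each prime factor: 2 = 2 (special); 89 ≡ 1 (mod 4), exponent 1; 113 ≡ 1 (mod 4), exponent 1.
All primes ≡ 3 (mod 4) appear to even exponent (or don't appear), so by the two-squares theorem n IS expressible as a sum of two squares.
Step 3: Build a representation. Group n = k² · m with k = 4 and m = 89 · 113 = 10057 (a product of primes ≡ 1 (mod 4)); a representation of m scales to one of n via (k·x)² + (k·y)² = k²(x² + y²). Each prime p ≡ 1 (mod 4) is itself a sum of two squares; find a² by testing p − a² for a perfect square:
  89: 89 − 1² = 88, 89 − 2² = 85, 89 − 3² = 80, 89 − 4² = 73, 89 − 5² = 64 = 8² ⇒ 89 = 5² + 8².
  113: 113 − 1² = 112, 113 − 2² = 109, 113 − 3² = 104, 113 − 4² = 97, 113 − 5² = 88, 113 − 6² = 77, 113 − 7² = 64 = 8² ⇒ 113 = 7² + 8².
  Combine using the Brahmagupta–Fibonacci identity (a² + b²)(c² + d²) = (ac − bd)² + (ad + bc)² = (ac + bd)² + (ad − bc)²:
  89 · 113 = 10057: from (5² + 8²)(7² + 8²), take (5·7 − 8·8, 5·8 + 8·7) = (35 − 64, 40 + 56) = (-29, 96); dropping signs (only squares matter) gives (29, 96); check 29² + 96² = 841 + 9216 = 10057 ✓.
  Scale by k = 4: (4·29, 4·96) = (116, 384).
Step 4: Order so x ≤ y and verify: 116² + 384² = 13456 + 147456 = 160912 = n. ✓

n = 160912 = 116² + 384² (one valid representation with x ≤ y).


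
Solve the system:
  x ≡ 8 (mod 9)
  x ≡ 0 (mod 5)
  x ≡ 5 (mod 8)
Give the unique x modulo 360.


Moduli 9, 5, 8 are pairwise coprime; by CRT there is a unique solution modulo M = 9 · 5 · 8 = 360.
Solve pairwise, accumulating the modulus:
  Start with x ≡ 8 (mod 9).
  Combine with x ≡ 0 (mod 5): since gcd(9, 5) = 1, we get a unique residue mod 45.
    Write x = 8 + 9·t and substitute into x ≡ 0 (mod 5): 9·t ≡ 0 − 8 = -8 (mod 5).
    Reduce coefficients mod 5: 4·t ≡ 2 (mod 5).
    The inverse of 4 mod 5 is 4 (since 4·4 = 16 = 3·5 + 1), so t ≡ 4·2 = 8 ≡ 3 (mod 5).
    Then x = 8 + 9·3 = 35, valid modulo lcm(9, 5) = 45: x ≡ 35 (mod 45).
  Combine with x ≡ 5 (mod 8): since gcd(45, 8) = 1, we get a unique residue mod 360.
    Write x = 35 + 45·t and substitute into x ≡ 5 (mod 8): 45·t ≡ 5 − 35 = -30 (mod 8).
    Reduce coefficients mod 8: 5·t ≡ 2 (mod 8).
    The inverse of 5 mod 8 is 5 (since 5·5 = 25 = 3·8 + 1), so t ≡ 5·2 = 10 ≡ 2 (mod 8).
    Then x = 35 + 45·2 = 125, valid modulo lcm(45, 8) = 360: x ≡ 125 (mod 360).
Verify: 125 mod 9 = 8 ✓, 125 mod 5 = 0 ✓, 125 mod 8 = 5 ✓.

x ≡ 125 (mod 360).


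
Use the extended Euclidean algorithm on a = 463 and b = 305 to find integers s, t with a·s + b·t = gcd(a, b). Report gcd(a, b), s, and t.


Euclidean algorithm on (463, 305) — divide until remainder is 0:
  463 = 1 · 305 + 158
  305 = 1 · 158 + 147
  158 = 1 · 147 + 11
  147 = 13 · 11 + 4
  11 = 2 · 4 + 3
  4 = 1 · 3 + 1
  3 = 3 · 1 + 0
gcd(463, 305) = 1.
Track Bezout coefficients alongside the remainders: start with r₀ = 463 = a·1 + b·0 (s = 1, t = 0) and r₁ = 305 = a·0 + b·1 (s = 0, t = 1); each new remainder r_{k+1} = r_{k-1} − q_k·r_k inherits s_{k+1} = s_{k-1} − q_k·s_k, t_{k+1} = t_{k-1} − q_k·t_k, so r_k = a·s_k + b·t_k at every step:
  q = 1: r = 158, s = 1 − 1·0 = 1, t = 0 − 1·1 = -1  (check: 463·1 + 305·(-1) = 158)
  q = 1: r = 147, s = 0 − 1·1 = -1, t = 1 − 1·(-1) = 2  (check: 463·(-1) + 305·2 = 147)
  q = 1: r = 11, s = 1 − 1·(-1) = 2, t = -1 − 1·2 = -3  (check: 463·2 + 305·(-3) = 11)
  q = 13: r = 4, s = -1 − 13·2 = -27, t = 2 − 13·(-3) = 41  (check: 463·(-27) + 305·41 = 4)
  q = 2: r = 3, s = 2 − 2·(-27) = 56, t = -3 − 2·41 = -85  (check: 463·56 + 305·(-85) = 3)
  q = 1: r = 1, s = -27 − 1·56 = -83, t = 41 − 1·(-85) = 126  (check: 463·(-83) + 305·126 = 1)
The row with r = 1 (the gcd) gives the Bezout coefficients s = -83, t = 126.
Result: 463 · (-83) + 305 · (126) = 1.

gcd(463, 305) = 1; s = -83, t = 126 (check: 463·(-83) + 305·126 = 1).


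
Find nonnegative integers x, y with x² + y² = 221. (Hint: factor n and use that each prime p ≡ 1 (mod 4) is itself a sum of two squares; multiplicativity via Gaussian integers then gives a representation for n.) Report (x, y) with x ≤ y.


Step 1: Factor n = 221 = 13 · 17.
Step 2: Check the mod-4 condition on each prime factor: 13 ≡ 1 (mod 4), exponent 1; 17 ≡ 1 (mod 4), exponent 1.
All primes ≡ 3 (mod 4) appear to even exponent (or don't appear), so by the two-squares theorem n IS expressible as a sum of two squares.
Step 3: Build a representation. Here n = 13 · 17 is a product of primes ≡ 1 (mod 4). Each prime p ≡ 1 (mod 4) is itself a sum of two squares; find a² by testing p − a² for a perfect square:
  13: 13 − 1² = 12, 13 − 2² = 9 = 3² ⇒ 13 = 2² + 3².
  17: 17 − 1² = 16 = 4² ⇒ 17 = 1² + 4².
  Combine using the Brahmagupta–Fibonacci identity (a² + b²)(c² + d²) = (ac − bd)² + (ad + bc)² = (ac + bd)² + (ad − bc)²:
  13 · 17 = 221: from (2² + 3²)(1² + 4²), take (2·1 − 3·4, 2·4 + 3·1) = (2 − 12, 8 + 3) = (-10, 11); dropping signs (only squares matter) gives (10, 11); check 10² + 11² = 100 + 121 = 221 ✓.
Step 4: Order so x ≤ y and verify: 10² + 11² = 100 + 121 = 221 = n. ✓

n = 221 = 10² + 11² (one valid representation with x ≤ y).


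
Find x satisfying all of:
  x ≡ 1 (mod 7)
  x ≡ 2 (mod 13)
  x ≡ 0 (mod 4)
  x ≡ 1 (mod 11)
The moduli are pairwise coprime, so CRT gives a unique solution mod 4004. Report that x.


Product of moduli M = 7 · 13 · 4 · 11 = 4004.
Merge one congruence at a time:
  Start: x ≡ 1 (mod 7).
  Combine with x ≡ 2 (mod 13); new modulus lcm = 91.
    Write x = 1 + 7·t and substitute into x ≡ 2 (mod 13): 7·t ≡ 2 − 1 = 1 (mod 13).
    The inverse of 7 mod 13 is 2 (since 7·2 = 14 = 1·13 + 1), so t ≡ 2·1 = 2 ≡ 2 (mod 13).
    Then x = 1 + 7·2 = 15, valid modulo lcm(7, 13) = 91: x ≡ 15 (mod 91).
  Combine with x ≡ 0 (mod 4); new modulus lcm = 364.
    Write x = 15 + 91·t and substitute into x ≡ 0 (mod 4): 91·t ≡ 0 − 15 = -15 (mod 4).
    Reduce coefficients mod 4: 3·t ≡ 1 (mod 4).
    The inverse of 3 mod 4 is 3 (since 3·3 = 9 = 2·4 + 1), so t ≡ 3·1 = 3 ≡ 3 (mod 4).
    Then x = 15 + 91·3 = 288, valid modulo lcm(91, 4) = 364: x ≡ 288 (mod 364).
  Combine with x ≡ 1 (mod 11); new modulus lcm = 4004.
    Write x = 288 + 364·t and substitute into x ≡ 1 (mod 11): 364·t ≡ 1 − 288 = -287 (mod 11).
    Reduce coefficients mod 11: 1·t ≡ 10 (mod 11).
    So t ≡ 10 (mod 11).
    Then x = 288 + 364·10 = 3928, valid modulo lcm(364, 11) = 4004: x ≡ 3928 (mod 4004).
Verify against each original: 3928 mod 7 = 1, 3928 mod 13 = 2, 3928 mod 4 = 0, 3928 mod 11 = 1.

x ≡ 3928 (mod 4004).


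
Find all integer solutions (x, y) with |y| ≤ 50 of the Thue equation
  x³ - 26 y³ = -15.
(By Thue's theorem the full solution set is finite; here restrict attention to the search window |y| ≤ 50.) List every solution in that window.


The equation is x³ - 26y³ = -15. For fixed y, x³ = 26·y³ − 15, so a solution requires the RHS to be a perfect cube.
Strategy: iterate y from -50 to 50, compute RHS = 26·y³ − 15, and check whether it is a (positive or negative) perfect cube.
Check small values of y:
  y = 0: RHS = -15 is not a perfect cube.
  y = 1: RHS = 11 is not a perfect cube.
  y = -1: RHS = -41 is not a perfect cube.
  y = 2: RHS = 193 is not a perfect cube.
  y = -2: RHS = -223 is not a perfect cube.
  y = 3: RHS = 687 is not a perfect cube.
  y = -3: RHS = -717 is not a perfect cube.
Continuing the search up to |y| = 50 finds no solutions either.
No (x, y) in the scanned range satisfies the equation.

No integer solutions with |y| ≤ 50.


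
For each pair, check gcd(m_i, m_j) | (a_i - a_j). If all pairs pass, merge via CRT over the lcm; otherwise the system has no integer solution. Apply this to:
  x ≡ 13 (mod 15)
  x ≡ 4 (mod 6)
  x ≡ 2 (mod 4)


Moduli 15, 6, 4 are not pairwise coprime, so CRT works modulo lcm(m_i) when all pairwise compatibility conditions hold.
Pairwise compatibility: gcd(m_i, m_j) must divide a_i - a_j for every pair.
Merge one congruence at a time:
  Start: x ≡ 13 (mod 15).
  Combine with x ≡ 4 (mod 6): gcd(15, 6) = 3; 4 - 13 = -9, which IS divisible by 3, so compatible.
    Write x = 13 + 15·t and substitute into x ≡ 4 (mod 6): 15·t ≡ 4 − 13 = -9 (mod 6).
    Divide the congruence (and modulus) by g = 3: 5·t ≡ -3 (mod 2).
    Reduce coefficients mod 2: 1·t ≡ 1 (mod 2).
    So t ≡ 1 (mod 2).
    Then x = 13 + 15·1 = 28, valid modulo lcm(15, 6) = 30: x ≡ 28 (mod 30).
  Combine with x ≡ 2 (mod 4): gcd(30, 4) = 2; 2 - 28 = -26, which IS divisible by 2, so compatible.
    Write x = 28 + 30·t and substitute into x ≡ 2 (mod 4): 30·t ≡ 2 − 28 = -26 (mod 4).
    Divide the congruence (and modulus) by g = 2: 15·t ≡ -13 (mod 2).
    Reduce coefficients mod 2: 1·t ≡ 1 (mod 2).
    So t ≡ 1 (mod 2).
    Then x = 28 + 30·1 = 58, valid modulo lcm(30, 4) = 60: x ≡ 58 (mod 60).
Verify: 58 mod 15 = 13, 58 mod 6 = 4, 58 mod 4 = 2.

x ≡ 58 (mod 60).


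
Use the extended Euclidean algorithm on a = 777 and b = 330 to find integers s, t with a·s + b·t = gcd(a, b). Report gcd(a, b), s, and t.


Euclidean algorithm on (777, 330) — divide until remainder is 0:
  777 = 2 · 330 + 117
  330 = 2 · 117 + 96
  117 = 1 · 96 + 21
  96 = 4 · 21 + 12
  21 = 1 · 12 + 9
  12 = 1 · 9 + 3
  9 = 3 · 3 + 0
gcd(777, 330) = 3.
Track Bezout coefficients alongside the remainders: start with r₀ = 777 = a·1 + b·0 (s = 1, t = 0) and r₁ = 330 = a·0 + b·1 (s = 0, t = 1); each new remainder r_{k+1} = r_{k-1} − q_k·r_k inherits s_{k+1} = s_{k-1} − q_k·s_k, t_{k+1} = t_{k-1} − q_k·t_k, so r_k = a·s_k + b·t_k at every step:
  q = 2: r = 117, s = 1 − 2·0 = 1, t = 0 − 2·1 = -2  (check: 777·1 + 330·(-2) = 117)
  q = 2: r = 96, s = 0 − 2·1 = -2, t = 1 − 2·(-2) = 5  (check: 777·(-2) + 330·5 = 96)
  q = 1: r = 21, s = 1 − 1·(-2) = 3, t = -2 − 1·5 = -7  (check: 777·3 + 330·(-7) = 21)
  q = 4: r = 12, s = -2 − 4·3 = -14, t = 5 − 4·(-7) = 33  (check: 777·(-14) + 330·33 = 12)
  q = 1: r = 9, s = 3 − 1·(-14) = 17, t = -7 − 1·33 = -40  (check: 777·17 + 330·(-40) = 9)
  q = 1: r = 3, s = -14 − 1·17 = -31, t = 33 − 1·(-40) = 73  (check: 777·(-31) + 330·73 = 3)
The row with r = 3 (the gcd) gives the Bezout coefficients s = -31, t = 73.
Result: 777 · (-31) + 330 · (73) = 3.

gcd(777, 330) = 3; s = -31, t = 73 (check: 777·(-31) + 330·73 = 3).


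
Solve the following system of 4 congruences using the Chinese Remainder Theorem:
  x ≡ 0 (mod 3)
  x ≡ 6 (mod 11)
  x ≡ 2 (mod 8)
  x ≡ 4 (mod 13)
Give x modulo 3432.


Product of moduli M = 3 · 11 · 8 · 13 = 3432.
Merge one congruence at a time:
  Start: x ≡ 0 (mod 3).
  Combine with x ≡ 6 (mod 11); new modulus lcm = 33.
    Write x = 0 + 3·t and substitute into x ≡ 6 (mod 11): 3·t ≡ 6 − 0 = 6 (mod 11).
    The inverse of 3 mod 11 is 4 (since 3·4 = 12 = 1·11 + 1), so t ≡ 4·6 = 24 ≡ 2 (mod 11).
    Then x = 0 + 3·2 = 6, valid modulo lcm(3, 11) = 33: x ≡ 6 (mod 33).
  Combine with x ≡ 2 (mod 8); new modulus lcm = 264.
    Write x = 6 + 33·t and substitute into x ≡ 2 (mod 8): 33·t ≡ 2 − 6 = -4 (mod 8).
    Reduce coefficients mod 8: 1·t ≡ 4 (mod 8).
    So t ≡ 4 (mod 8).
    Then x = 6 + 33·4 = 138, valid modulo lcm(33, 8) = 264: x ≡ 138 (mod 264).
  Combine with x ≡ 4 (mod 13); new modulus lcm = 3432.
    Write x = 138 + 264·t and substitute into x ≡ 4 (mod 13): 264·t ≡ 4 − 138 = -134 (mod 13).
    Reduce coefficients mod 13: 4·t ≡ 9 (mod 13).
    The inverse of 4 mod 13 is 10 (since 4·10 = 40 = 3·13 + 1), so t ≡ 10·9 = 90 ≡ 12 (mod 13).
    Then x = 138 + 264·12 = 3306, valid modulo lcm(264, 13) = 3432: x ≡ 3306 (mod 3432).
Verify against each original: 3306 mod 3 = 0, 3306 mod 11 = 6, 3306 mod 8 = 2, 3306 mod 13 = 4.

x ≡ 3306 (mod 3432).


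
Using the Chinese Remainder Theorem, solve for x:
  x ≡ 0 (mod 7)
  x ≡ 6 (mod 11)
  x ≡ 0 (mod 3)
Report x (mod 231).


Moduli 7, 11, 3 are pairwise coprime; by CRT there is a unique solution modulo M = 7 · 11 · 3 = 231.
Solve pairwise, accumulating the modulus:
  Start with x ≡ 0 (mod 7).
  Combine with x ≡ 6 (mod 11): since gcd(7, 11) = 1, we get a unique residue mod 77.
    Write x = 0 + 7·t and substitute into x ≡ 6 (mod 11): 7·t ≡ 6 − 0 = 6 (mod 11).
    The inverse of 7 mod 11 is 8 (since 7·8 = 56 = 5·11 + 1), so t ≡ 8·6 = 48 ≡ 4 (mod 11).
    Then x = 0 + 7·4 = 28, valid modulo lcm(7, 11) = 77: x ≡ 28 (mod 77).
  Combine with x ≡ 0 (mod 3): since gcd(77, 3) = 1, we get a unique residue mod 231.
    Write x = 28 + 77·t and substitute into x ≡ 0 (mod 3): 77·t ≡ 0 − 28 = -28 (mod 3).
    Reduce coefficients mod 3: 2·t ≡ 2 (mod 3).
    The inverse of 2 mod 3 is 2 (since 2·2 = 4 = 1·3 + 1), so t ≡ 2·2 = 4 ≡ 1 (mod 3).
    Then x = 28 + 77·1 = 105, valid modulo lcm(77, 3) = 231: x ≡ 105 (mod 231).
Verify: 105 mod 7 = 0 ✓, 105 mod 11 = 6 ✓, 105 mod 3 = 0 ✓.

x ≡ 105 (mod 231).
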